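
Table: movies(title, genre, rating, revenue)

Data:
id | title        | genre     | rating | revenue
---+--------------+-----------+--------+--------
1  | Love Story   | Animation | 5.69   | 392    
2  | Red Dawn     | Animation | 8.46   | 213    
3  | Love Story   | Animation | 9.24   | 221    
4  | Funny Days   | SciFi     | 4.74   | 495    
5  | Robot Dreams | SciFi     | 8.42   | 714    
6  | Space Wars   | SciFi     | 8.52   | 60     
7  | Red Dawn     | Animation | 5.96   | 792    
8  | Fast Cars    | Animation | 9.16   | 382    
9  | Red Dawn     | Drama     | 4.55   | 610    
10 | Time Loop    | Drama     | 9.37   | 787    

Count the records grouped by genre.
SELECT genre, COUNT(*) as count
FROM movies
GROUP BY genre

Result:
  Animation: 5
  Drama: 2
  SciFi: 3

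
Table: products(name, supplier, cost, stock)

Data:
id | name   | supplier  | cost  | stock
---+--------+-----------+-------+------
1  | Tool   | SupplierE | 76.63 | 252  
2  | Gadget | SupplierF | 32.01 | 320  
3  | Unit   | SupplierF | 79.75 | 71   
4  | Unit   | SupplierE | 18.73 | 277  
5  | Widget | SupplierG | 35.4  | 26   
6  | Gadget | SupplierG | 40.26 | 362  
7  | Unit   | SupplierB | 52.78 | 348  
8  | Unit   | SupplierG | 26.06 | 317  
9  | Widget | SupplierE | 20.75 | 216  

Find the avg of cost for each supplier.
SELECT supplier, AVG(cost) as result
FROM products
GROUP BY supplier

Result:
  SupplierB: 52.78
  SupplierE: 38.70
  SupplierF: 55.88
  SupplierG: 33.91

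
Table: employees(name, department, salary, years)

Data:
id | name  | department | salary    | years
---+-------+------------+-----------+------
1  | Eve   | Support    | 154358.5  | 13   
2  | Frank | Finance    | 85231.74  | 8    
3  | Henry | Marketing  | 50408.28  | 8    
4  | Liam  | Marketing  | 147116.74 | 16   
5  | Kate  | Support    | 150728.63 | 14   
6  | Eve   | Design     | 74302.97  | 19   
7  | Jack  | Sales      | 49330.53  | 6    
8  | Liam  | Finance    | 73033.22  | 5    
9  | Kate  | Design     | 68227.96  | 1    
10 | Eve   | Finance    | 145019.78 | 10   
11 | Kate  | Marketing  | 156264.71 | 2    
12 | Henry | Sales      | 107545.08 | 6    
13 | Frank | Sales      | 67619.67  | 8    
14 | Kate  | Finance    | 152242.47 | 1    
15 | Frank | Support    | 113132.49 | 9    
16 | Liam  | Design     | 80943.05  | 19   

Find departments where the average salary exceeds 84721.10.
SELECT department, AVG(salary)
FROM employees
GROUP BY department
HAVING AVG(salary) > 84721.10

Result:
  Finance: avg=113881.80
  Marketing: avg=117929.91
  Support: avg=139406.54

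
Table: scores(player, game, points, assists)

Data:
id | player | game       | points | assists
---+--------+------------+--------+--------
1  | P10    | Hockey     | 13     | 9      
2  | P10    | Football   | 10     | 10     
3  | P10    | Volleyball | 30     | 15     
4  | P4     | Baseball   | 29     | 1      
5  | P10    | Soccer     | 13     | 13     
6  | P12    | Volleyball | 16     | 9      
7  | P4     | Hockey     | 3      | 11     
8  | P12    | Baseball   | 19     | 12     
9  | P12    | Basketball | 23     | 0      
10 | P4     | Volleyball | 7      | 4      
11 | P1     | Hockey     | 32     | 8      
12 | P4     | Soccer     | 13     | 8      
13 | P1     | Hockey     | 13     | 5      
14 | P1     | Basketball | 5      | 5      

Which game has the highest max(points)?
SELECT game, MAX(points) as val
FROM scores
GROUP BY game
ORDER BY val DESC
LIMIT 1

Result: Hockey with max(points) = 32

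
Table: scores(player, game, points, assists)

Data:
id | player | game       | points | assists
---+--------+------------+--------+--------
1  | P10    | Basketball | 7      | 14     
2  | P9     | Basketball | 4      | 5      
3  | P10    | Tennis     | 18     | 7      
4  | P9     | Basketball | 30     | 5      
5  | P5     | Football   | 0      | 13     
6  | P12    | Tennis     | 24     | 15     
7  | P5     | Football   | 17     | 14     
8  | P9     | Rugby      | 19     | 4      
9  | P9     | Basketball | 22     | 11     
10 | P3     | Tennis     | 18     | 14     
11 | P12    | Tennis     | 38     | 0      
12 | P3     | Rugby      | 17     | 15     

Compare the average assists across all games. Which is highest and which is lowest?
SELECT game, AVG(assists)
FROM scores
GROUP BY game
ORDER BY AVG(assists)

All groups:
  Basketball: 8.75
  Tennis: 9.00
  Rugby: 9.50
  Football: 13.50

Highest: Football (13.50)
Lowest: Basketball (8.75)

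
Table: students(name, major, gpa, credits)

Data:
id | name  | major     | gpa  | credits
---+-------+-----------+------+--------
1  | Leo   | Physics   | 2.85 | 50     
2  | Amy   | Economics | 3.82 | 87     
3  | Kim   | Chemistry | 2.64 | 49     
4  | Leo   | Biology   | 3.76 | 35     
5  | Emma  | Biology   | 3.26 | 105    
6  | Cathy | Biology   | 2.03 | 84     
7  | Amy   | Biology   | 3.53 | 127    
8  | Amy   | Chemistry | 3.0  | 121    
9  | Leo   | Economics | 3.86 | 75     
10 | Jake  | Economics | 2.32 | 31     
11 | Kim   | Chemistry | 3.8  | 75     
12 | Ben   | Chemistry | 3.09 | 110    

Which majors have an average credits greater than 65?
SELECT major, AVG(credits)
FROM students
GROUP BY major
HAVING AVG(credits) > 65

Result:
  Biology: avg=87.75
  Chemistry: avg=88.75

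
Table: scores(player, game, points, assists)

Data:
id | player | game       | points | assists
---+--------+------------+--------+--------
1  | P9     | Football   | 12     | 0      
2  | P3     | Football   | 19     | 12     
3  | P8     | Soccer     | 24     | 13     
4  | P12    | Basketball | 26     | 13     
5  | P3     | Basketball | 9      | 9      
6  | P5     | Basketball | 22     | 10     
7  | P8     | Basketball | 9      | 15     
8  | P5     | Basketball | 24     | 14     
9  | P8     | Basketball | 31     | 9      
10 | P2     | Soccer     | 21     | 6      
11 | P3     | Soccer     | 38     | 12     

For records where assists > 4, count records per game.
SELECT game, COUNT(*)
FROM scores
WHERE assists > 4
GROUP BY game

Note: WHERE filters rows before grouping.

Result:
  Basketball: 6
  Football: 1
  Soccer: 3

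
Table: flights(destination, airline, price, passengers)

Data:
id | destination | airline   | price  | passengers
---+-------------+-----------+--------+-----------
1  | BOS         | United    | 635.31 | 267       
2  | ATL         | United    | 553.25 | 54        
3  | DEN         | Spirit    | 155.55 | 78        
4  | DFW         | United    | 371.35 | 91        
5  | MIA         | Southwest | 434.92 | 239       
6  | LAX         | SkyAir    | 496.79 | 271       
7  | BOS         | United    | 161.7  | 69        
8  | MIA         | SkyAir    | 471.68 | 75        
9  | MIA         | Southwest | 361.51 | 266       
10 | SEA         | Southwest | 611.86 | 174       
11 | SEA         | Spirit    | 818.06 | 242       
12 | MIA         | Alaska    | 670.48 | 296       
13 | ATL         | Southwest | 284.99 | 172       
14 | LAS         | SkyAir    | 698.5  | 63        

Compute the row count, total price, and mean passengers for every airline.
SELECT airline,
       COUNT(*) as cnt,
       SUM(price) as total_price,
       AVG(passengers) as avg_passengers
FROM flights
GROUP BY airline

Result:
  Alaska: 1 records, 670.48 total price, 296.00 avg passengers
  SkyAir: 3 records, 1666.97 total price, 136.33 avg passengers
  Southwest: 4 records, 1693.28 total price, 212.75 avg passengers
  Spirit: 2 records, 973.61 total price, 160.00 avg passengers
  United: 4 records, 1721.61 total price, 120.25 avg passengers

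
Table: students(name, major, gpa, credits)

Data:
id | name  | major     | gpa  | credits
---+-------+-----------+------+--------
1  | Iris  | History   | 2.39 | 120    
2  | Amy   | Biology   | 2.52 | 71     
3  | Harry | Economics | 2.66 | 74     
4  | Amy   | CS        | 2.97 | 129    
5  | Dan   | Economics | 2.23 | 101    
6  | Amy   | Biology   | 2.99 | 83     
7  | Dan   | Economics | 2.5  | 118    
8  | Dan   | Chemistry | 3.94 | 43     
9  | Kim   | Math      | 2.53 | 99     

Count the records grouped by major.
SELECT major, COUNT(*) as count
FROM students
GROUP BY major

Result:
  Biology: 2
  CS: 1
  Chemistry: 1
  Economics: 3
  History: 1
  Math: 1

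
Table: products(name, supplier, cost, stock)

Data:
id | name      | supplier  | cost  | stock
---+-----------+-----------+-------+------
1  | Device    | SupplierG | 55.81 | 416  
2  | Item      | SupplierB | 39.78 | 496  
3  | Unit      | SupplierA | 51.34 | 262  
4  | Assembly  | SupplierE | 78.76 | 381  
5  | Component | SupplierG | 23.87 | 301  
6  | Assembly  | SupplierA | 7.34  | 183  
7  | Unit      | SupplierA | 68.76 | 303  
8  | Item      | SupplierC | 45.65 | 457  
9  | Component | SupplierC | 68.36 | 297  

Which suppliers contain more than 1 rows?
SELECT supplier, COUNT(*) as cnt
FROM products
GROUP BY supplier
HAVING COUNT(*) > 1

Result:
  SupplierA: 3
  SupplierC: 2
  SupplierG: 2

Note: HAVING filters groups after aggregation, WHERE filters rows before.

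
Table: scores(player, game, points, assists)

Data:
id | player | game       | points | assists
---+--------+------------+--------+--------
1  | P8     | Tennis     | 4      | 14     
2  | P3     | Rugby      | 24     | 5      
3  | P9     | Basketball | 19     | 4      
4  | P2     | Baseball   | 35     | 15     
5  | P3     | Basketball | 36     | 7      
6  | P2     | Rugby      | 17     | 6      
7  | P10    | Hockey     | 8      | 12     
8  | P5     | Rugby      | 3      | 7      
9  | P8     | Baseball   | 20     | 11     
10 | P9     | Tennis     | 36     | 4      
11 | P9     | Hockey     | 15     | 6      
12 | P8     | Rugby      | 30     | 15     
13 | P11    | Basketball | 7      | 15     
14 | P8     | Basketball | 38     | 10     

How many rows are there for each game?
SELECT game, COUNT(*) as count
FROM scores
GROUP BY game

Result:
  Baseball: 2
  Basketball: 4
  Hockey: 2
  Rugby: 4
  Tennis: 2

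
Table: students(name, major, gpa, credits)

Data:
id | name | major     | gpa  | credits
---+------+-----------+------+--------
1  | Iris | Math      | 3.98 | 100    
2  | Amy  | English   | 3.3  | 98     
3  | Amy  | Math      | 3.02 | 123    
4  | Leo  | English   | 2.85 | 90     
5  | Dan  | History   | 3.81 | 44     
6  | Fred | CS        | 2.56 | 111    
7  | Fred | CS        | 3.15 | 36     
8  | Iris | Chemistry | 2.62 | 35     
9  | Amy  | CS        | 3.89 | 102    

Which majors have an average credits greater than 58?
SELECT major, AVG(credits)
FROM students
GROUP BY major
HAVING AVG(credits) > 58

Result:
  CS: avg=83.00
  English: avg=94.00
  Math: avg=111.50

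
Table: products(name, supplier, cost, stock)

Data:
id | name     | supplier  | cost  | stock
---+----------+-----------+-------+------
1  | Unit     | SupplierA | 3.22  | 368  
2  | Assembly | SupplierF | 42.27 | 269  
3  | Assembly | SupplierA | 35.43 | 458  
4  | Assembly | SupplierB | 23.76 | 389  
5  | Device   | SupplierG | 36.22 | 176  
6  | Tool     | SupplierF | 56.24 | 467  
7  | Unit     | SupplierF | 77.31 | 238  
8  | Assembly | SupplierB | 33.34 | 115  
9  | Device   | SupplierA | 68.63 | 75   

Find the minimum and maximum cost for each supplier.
SELECT supplier, MIN(cost), MAX(cost)
FROM products
GROUP BY supplier

Result:
  SupplierA: min=3.22, max=68.63
  SupplierB: min=23.76, max=33.34
  SupplierF: min=42.27, max=77.31
  SupplierG: min=36.22, max=36.22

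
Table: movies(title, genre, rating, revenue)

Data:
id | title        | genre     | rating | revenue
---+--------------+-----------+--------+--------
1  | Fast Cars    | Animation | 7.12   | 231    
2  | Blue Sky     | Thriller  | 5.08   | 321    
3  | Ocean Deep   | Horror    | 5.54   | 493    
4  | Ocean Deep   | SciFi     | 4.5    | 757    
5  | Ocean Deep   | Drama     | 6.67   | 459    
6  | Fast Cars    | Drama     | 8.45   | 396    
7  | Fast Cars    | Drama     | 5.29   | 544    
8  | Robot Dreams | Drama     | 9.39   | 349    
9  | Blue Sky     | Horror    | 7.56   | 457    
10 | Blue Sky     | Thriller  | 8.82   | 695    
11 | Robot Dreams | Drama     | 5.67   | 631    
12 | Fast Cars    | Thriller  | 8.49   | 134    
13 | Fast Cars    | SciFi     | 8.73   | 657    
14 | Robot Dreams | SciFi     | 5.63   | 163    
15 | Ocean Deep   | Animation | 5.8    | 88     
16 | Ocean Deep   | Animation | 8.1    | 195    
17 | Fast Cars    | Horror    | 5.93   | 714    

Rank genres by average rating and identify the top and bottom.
SELECT genre, AVG(rating)
FROM movies
GROUP BY genre
ORDER BY AVG(rating)

All groups:
  SciFi: 6.29
  Horror: 6.34
  Animation: 7.01
  Drama: 7.09
  Thriller: 7.46

Highest: Thriller (7.46)
Lowest: SciFi (6.29)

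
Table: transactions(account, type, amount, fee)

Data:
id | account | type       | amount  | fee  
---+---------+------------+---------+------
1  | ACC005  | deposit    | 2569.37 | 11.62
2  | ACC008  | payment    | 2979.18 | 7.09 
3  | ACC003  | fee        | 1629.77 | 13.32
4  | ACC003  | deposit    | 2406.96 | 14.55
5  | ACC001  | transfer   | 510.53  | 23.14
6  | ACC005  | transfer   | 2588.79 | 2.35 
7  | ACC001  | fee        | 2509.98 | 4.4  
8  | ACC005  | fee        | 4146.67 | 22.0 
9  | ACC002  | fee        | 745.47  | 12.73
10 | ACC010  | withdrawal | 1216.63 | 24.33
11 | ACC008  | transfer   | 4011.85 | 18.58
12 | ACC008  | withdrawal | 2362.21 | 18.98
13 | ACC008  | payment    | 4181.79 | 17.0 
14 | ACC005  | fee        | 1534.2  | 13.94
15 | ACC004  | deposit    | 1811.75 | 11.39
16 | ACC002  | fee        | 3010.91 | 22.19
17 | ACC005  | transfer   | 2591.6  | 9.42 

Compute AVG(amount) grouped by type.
SELECT type, AVG(amount) as result
FROM transactions
GROUP BY type

Result:
  deposit: 2262.69
  fee: 2262.83
  payment: 3580.49
  transfer: 2425.69
  withdrawal: 1789.42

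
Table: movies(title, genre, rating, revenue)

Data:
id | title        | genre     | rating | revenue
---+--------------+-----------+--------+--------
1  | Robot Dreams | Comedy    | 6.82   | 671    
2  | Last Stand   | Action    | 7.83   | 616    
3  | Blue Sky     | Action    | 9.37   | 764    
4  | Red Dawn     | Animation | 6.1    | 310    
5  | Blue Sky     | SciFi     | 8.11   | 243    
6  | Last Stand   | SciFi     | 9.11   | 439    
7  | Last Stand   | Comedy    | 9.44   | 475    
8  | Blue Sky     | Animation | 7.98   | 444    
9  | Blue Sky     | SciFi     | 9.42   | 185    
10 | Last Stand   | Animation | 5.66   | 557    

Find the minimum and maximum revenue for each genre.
SELECT genre, MIN(revenue), MAX(revenue)
FROM movies
GROUP BY genre

Result:
  Action: min=616, max=764
  Animation: min=310, max=557
  Comedy: min=475, max=671
  SciFi: min=185, max=439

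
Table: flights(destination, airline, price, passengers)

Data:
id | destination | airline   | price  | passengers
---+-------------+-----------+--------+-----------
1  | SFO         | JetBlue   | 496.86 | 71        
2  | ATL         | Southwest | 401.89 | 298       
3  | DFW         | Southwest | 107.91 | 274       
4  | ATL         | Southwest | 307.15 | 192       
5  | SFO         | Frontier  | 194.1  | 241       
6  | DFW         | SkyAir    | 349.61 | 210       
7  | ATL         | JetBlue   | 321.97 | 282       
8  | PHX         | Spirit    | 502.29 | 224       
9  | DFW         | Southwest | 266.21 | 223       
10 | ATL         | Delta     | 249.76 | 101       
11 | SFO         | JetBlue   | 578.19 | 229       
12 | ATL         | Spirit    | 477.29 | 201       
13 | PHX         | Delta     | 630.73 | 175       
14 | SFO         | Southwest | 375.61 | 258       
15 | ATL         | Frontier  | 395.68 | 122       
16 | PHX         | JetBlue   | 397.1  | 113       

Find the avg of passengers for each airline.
SELECT airline, AVG(passengers) as result
FROM flights
GROUP BY airline

Result:
  Delta: 138.00
  Frontier: 181.50
  JetBlue: 173.75
  SkyAir: 210.00
  Southwest: 249.00
  Spirit: 212.50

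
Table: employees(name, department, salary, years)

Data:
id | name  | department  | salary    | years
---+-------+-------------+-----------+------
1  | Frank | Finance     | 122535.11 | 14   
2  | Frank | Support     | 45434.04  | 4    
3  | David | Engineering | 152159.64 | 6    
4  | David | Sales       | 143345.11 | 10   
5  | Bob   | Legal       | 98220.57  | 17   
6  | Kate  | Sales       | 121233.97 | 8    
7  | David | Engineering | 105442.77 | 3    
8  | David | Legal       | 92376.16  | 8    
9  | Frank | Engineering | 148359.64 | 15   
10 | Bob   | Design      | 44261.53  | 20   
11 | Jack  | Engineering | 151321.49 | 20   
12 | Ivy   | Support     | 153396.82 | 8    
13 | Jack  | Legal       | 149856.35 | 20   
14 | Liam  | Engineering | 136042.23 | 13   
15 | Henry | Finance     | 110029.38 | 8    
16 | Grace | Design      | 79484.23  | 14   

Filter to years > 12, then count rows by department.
SELECT department, COUNT(*)
FROM employees
WHERE years > 12
GROUP BY department

Note: WHERE filters rows before grouping.

Result:
  Design: 2
  Engineering: 3
  Finance: 1
  Legal: 2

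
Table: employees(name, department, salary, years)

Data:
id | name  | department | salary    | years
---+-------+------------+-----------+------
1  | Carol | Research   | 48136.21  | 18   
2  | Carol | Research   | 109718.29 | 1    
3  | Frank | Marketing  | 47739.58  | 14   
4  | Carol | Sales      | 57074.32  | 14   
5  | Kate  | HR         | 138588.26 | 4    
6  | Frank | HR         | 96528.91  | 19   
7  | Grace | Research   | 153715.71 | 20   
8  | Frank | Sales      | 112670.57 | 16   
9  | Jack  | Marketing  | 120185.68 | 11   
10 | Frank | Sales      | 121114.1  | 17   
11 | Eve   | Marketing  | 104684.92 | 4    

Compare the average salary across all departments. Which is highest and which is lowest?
SELECT department, AVG(salary)
FROM employees
GROUP BY department
ORDER BY AVG(salary)

All groups:
  Marketing: 90870.06
  Sales: 96953.00
  Research: 103856.74
  HR: 117558.59

Highest: HR (117558.59)
Lowest: Marketing (90870.06)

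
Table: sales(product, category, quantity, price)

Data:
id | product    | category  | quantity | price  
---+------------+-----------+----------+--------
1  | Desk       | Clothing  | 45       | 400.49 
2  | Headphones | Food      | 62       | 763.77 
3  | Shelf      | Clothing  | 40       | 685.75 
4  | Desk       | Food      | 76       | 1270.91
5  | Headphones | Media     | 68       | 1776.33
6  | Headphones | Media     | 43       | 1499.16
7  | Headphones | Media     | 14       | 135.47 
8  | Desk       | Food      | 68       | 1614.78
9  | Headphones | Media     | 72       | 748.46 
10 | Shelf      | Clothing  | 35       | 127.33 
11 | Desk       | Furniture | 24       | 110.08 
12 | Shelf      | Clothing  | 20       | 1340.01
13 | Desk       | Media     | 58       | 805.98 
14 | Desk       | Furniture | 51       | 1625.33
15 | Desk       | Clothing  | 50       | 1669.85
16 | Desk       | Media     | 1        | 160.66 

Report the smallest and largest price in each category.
SELECT category, MIN(price), MAX(price)
FROM sales
GROUP BY category

Result:
  Clothing: min=127.33, max=1669.85
  Food: min=763.77, max=1614.78
  Furniture: min=110.08, max=1625.33
  Media: min=135.47, max=1776.33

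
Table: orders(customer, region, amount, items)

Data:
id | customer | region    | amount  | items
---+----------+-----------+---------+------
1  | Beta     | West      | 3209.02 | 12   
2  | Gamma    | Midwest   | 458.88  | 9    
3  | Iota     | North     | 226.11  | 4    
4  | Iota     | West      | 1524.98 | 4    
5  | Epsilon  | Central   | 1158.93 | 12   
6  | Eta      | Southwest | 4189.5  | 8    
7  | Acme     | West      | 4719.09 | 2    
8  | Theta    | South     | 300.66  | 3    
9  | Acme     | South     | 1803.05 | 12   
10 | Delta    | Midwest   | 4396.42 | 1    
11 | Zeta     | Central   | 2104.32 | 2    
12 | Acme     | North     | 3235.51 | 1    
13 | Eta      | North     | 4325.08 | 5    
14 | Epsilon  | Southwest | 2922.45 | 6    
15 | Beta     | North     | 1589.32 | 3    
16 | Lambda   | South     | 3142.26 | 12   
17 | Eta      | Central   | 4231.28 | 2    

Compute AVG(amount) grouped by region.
SELECT region, AVG(amount) as result
FROM orders
GROUP BY region

Result:
  Central: 2498.18
  Midwest: 2427.65
  North: 2344.01
  South: 1748.66
  Southwest: 3555.98
  West: 3151.03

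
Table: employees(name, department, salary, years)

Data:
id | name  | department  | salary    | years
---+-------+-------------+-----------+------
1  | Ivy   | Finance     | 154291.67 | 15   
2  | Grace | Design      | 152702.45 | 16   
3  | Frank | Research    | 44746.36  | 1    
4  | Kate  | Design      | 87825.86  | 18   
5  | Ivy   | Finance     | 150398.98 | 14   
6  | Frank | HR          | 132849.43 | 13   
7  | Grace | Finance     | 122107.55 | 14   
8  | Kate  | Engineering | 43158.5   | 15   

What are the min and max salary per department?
SELECT department, MIN(salary), MAX(salary)
FROM employees
GROUP BY department

Result:
  Design: min=87825.86, max=152702.45
  Engineering: min=43158.50, max=43158.50
  Finance: min=122107.55, max=154291.67
  HR: min=132849.43, max=132849.43
  Research: min=44746.36, max=44746.36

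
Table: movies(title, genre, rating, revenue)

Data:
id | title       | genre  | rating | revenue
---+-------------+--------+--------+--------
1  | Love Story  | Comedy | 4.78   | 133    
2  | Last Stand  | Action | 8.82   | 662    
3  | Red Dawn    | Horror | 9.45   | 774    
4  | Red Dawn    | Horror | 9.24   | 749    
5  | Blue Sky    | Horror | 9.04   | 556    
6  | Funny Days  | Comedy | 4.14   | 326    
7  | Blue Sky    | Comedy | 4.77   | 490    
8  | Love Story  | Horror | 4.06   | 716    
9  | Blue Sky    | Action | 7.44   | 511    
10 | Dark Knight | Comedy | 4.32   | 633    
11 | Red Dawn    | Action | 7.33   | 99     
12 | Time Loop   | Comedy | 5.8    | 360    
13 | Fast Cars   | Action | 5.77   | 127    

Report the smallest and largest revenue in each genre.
SELECT genre, MIN(revenue), MAX(revenue)
FROM movies
GROUP BY genre

Result:
  Action: min=99, max=662
  Comedy: min=133, max=633
  Horror: min=556, max=774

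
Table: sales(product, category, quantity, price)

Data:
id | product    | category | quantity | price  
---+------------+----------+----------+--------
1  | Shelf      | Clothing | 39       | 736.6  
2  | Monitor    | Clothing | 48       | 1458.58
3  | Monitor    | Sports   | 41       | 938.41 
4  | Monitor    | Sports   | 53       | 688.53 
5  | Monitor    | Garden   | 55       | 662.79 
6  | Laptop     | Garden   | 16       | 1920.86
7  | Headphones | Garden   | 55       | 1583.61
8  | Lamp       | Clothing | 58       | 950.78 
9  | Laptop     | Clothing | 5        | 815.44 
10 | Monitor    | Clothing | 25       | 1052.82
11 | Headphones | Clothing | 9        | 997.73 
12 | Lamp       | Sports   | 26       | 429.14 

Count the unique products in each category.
SELECT category, COUNT(DISTINCT product)
FROM sales
GROUP BY category

Result:
  Clothing: 5 distinct
  Garden: 3 distinct
  Sports: 2 distinct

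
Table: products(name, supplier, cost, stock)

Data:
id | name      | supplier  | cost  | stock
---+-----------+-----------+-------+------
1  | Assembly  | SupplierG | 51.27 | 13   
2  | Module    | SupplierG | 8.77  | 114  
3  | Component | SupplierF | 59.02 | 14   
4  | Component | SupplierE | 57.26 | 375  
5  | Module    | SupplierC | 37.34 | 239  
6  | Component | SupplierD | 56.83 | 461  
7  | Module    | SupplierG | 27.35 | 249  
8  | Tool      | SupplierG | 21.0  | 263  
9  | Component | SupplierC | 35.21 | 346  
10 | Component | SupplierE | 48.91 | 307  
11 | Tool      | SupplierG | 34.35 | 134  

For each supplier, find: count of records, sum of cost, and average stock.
SELECT supplier,
       COUNT(*) as cnt,
       SUM(cost) as total_cost,
       AVG(stock) as avg_stock
FROM products
GROUP BY supplier

Result:
  SupplierC: 2 records, 72.55 total cost, 292.50 avg stock
  SupplierD: 1 records, 56.83 total cost, 461.00 avg stock
  SupplierE: 2 records, 106.17 total cost, 341.00 avg stock
  SupplierF: 1 records, 59.02 total cost, 14.00 avg stock
  SupplierG: 5 records, 142.74 total cost, 154.60 avg stock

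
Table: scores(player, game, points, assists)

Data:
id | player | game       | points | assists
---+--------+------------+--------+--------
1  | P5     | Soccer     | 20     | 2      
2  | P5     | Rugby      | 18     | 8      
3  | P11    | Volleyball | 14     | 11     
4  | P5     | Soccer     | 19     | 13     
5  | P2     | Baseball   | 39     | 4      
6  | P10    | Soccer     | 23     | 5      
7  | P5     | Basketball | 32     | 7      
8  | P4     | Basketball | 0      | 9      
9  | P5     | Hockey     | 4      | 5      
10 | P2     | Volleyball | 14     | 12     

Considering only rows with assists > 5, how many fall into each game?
SELECT game, COUNT(*)
FROM scores
WHERE assists > 5
GROUP BY game

Note: WHERE filters rows before grouping.

Result:
  Basketball: 2
  Rugby: 1
  Soccer: 1
  Volleyball: 2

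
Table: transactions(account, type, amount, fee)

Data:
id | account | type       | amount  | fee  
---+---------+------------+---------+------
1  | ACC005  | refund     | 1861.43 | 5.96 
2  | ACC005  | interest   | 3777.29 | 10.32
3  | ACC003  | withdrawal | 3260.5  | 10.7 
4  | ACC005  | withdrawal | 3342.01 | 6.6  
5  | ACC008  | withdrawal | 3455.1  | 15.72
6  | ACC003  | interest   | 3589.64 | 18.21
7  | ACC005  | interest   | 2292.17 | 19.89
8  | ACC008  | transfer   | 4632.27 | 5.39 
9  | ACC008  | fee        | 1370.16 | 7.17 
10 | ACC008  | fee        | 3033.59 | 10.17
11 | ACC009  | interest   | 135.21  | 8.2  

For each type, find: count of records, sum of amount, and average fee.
SELECT type,
       COUNT(*) as cnt,
       SUM(amount) as total_amount,
       AVG(fee) as avg_fee
FROM transactions
GROUP BY type

Result:
  fee: 2 records, 4403.75 total amount, 8.67 avg fee
  interest: 4 records, 9794.31 total amount, 14.16 avg fee
  refund: 1 records, 1861.43 total amount, 5.96 avg fee
  transfer: 1 records, 4632.27 total amount, 5.39 avg fee
  withdrawal: 3 records, 10057.61 total amount, 11.01 avg fee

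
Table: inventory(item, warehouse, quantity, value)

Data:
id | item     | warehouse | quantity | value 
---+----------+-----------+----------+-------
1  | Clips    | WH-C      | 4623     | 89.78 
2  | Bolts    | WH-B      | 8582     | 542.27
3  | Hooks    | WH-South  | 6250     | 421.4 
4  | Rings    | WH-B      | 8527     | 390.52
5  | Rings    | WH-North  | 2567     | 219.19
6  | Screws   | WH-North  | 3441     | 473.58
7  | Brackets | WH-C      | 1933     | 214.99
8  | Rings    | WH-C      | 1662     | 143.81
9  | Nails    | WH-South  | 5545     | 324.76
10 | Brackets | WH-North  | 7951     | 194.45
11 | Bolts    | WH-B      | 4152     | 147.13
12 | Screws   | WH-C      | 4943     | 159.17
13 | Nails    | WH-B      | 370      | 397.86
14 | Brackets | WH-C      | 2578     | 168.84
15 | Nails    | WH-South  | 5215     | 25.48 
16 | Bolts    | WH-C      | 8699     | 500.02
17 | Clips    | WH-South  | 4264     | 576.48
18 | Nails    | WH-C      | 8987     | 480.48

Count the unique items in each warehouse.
SELECT warehouse, COUNT(DISTINCT item)
FROM inventory
GROUP BY warehouse

Result:
  WH-B: 3 distinct
  WH-C: 6 distinct
  WH-North: 3 distinct
  WH-South: 3 distinct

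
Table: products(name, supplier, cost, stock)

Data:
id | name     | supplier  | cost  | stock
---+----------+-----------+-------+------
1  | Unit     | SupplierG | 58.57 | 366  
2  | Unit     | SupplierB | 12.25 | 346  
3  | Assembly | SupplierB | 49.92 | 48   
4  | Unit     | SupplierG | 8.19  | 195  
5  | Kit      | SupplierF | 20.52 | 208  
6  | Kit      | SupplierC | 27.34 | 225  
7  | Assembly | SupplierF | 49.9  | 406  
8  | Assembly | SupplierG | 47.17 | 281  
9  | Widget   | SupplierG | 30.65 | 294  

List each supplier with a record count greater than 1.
SELECT supplier, COUNT(*) as cnt
FROM products
GROUP BY supplier
HAVING COUNT(*) > 1

Result:
  SupplierB: 2
  SupplierF: 2
  SupplierG: 4

Note: HAVING filters groups after aggregation, WHERE filters rows before.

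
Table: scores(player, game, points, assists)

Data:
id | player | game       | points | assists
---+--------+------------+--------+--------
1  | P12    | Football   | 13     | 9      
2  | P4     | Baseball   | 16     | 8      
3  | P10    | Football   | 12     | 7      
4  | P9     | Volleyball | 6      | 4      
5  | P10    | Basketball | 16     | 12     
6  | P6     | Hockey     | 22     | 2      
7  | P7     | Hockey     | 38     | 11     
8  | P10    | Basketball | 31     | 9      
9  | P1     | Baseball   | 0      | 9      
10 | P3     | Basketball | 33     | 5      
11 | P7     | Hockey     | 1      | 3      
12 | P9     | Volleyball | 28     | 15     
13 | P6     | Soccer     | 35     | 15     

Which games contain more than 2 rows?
SELECT game, COUNT(*) as cnt
FROM scores
GROUP BY game
HAVING COUNT(*) > 2

Result:
  Basketball: 3
  Hockey: 3

Note: HAVING filters groups after aggregation, WHERE filters rows before.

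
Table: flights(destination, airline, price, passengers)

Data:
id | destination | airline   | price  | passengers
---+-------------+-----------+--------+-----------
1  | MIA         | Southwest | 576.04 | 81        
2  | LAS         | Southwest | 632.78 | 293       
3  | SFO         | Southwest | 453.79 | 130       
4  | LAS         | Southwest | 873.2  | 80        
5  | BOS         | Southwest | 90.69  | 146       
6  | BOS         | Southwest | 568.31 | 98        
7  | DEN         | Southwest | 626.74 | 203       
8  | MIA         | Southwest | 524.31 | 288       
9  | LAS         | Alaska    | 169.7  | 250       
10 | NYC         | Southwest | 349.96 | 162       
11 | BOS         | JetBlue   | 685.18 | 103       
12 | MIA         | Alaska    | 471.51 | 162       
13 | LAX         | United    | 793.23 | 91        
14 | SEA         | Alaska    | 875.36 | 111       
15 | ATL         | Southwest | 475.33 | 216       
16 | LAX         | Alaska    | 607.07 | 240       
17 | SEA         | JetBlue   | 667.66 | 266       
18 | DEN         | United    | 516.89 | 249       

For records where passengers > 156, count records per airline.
SELECT airline, COUNT(*)
FROM flights
WHERE passengers > 156
GROUP BY airline

Note: WHERE filters rows before grouping.

Result:
  Alaska: 3
  JetBlue: 1
  Southwest: 5
  United: 1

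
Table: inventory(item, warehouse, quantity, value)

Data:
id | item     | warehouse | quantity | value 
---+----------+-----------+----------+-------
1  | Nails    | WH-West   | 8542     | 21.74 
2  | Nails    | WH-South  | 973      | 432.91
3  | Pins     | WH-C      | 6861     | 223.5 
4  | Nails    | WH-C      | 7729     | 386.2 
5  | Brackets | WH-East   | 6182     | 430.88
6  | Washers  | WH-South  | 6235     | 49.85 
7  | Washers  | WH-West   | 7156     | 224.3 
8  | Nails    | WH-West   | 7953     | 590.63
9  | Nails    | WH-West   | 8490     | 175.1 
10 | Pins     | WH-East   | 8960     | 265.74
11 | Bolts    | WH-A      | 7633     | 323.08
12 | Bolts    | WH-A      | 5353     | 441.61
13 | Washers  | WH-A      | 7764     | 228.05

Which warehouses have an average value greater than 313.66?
SELECT warehouse, AVG(value)
FROM inventory
GROUP BY warehouse
HAVING AVG(value) > 313.66

Result:
  WH-A: avg=330.91
  WH-East: avg=348.31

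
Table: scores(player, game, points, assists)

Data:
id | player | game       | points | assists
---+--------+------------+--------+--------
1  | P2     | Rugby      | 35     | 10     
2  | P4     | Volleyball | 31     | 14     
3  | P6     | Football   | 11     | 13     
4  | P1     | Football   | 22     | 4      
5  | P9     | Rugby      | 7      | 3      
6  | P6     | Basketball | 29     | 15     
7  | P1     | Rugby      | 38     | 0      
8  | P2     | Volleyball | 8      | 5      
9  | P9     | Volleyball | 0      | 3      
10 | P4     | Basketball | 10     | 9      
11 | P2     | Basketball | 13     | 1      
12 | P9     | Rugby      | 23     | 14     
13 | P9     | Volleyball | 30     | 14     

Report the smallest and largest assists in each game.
SELECT game, MIN(assists), MAX(assists)
FROM scores
GROUP BY game

Result:
  Basketball: min=1, max=15
  Football: min=4, max=13
  Rugby: min=0, max=14
  Volleyball: min=3, max=14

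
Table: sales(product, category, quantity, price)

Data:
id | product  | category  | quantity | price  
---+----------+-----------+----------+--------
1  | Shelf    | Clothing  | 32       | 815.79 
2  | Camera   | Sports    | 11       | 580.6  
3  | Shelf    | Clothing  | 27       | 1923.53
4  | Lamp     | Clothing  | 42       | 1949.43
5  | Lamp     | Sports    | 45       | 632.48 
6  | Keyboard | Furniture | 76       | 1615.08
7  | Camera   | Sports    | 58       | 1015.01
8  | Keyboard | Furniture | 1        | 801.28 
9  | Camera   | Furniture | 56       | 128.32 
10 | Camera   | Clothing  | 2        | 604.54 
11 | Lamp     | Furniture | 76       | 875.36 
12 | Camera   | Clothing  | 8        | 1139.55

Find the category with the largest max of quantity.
SELECT category, MAX(quantity) as val
FROM sales
GROUP BY category
ORDER BY val DESC
LIMIT 1

Result: Furniture with max(quantity) = 76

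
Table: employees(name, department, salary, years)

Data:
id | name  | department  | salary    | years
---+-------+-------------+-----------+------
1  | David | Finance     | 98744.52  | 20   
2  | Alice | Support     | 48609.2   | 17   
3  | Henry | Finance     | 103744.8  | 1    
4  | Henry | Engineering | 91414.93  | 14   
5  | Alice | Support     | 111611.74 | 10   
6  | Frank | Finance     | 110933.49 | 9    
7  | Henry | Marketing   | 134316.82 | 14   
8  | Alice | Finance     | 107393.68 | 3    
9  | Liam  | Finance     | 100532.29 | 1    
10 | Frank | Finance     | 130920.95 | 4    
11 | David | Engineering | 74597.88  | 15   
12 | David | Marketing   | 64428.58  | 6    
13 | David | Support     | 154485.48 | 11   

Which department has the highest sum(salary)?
SELECT department, SUM(salary) as val
FROM employees
GROUP BY department
ORDER BY val DESC
LIMIT 1

Result: Finance with sum(salary) = 652269.73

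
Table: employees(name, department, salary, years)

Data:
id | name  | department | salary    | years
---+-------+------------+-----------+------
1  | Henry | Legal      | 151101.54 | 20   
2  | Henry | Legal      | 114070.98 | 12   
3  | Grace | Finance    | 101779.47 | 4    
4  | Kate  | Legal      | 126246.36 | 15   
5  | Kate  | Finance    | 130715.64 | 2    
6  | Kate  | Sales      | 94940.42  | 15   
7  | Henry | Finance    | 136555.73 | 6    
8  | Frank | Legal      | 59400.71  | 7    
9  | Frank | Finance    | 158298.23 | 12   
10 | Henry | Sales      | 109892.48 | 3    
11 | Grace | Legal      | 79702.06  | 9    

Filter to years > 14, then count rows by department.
SELECT department, COUNT(*)
FROM employees
WHERE years > 14
GROUP BY department

Note: WHERE filters rows before grouping.

Result:
  Legal: 2
  Sales: 1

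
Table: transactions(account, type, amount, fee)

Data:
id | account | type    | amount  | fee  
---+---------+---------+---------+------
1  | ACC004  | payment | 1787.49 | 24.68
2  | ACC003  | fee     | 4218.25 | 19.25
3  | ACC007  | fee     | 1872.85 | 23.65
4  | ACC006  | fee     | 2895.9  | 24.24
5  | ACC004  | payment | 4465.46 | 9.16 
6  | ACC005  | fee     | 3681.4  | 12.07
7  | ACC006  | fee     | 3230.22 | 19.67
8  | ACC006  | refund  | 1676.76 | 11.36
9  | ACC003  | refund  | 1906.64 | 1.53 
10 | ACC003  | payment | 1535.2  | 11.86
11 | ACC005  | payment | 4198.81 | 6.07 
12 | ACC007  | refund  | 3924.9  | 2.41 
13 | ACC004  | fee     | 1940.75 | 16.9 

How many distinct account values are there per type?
SELECT type, COUNT(DISTINCT account)
FROM transactions
GROUP BY type

Result:
  fee: 5 distinct
  payment: 3 distinct
  refund: 3 distinct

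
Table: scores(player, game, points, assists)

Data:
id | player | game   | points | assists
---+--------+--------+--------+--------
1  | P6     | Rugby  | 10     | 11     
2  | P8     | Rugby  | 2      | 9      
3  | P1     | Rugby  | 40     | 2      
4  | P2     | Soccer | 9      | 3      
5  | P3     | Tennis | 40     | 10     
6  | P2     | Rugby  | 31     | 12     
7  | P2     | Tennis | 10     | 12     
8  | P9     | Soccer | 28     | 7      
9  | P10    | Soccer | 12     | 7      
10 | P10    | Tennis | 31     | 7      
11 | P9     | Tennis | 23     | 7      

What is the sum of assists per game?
SELECT game, SUM(assists) as result
FROM scores
GROUP BY game

Result:
  Rugby: 34
  Soccer: 17
  Tennis: 36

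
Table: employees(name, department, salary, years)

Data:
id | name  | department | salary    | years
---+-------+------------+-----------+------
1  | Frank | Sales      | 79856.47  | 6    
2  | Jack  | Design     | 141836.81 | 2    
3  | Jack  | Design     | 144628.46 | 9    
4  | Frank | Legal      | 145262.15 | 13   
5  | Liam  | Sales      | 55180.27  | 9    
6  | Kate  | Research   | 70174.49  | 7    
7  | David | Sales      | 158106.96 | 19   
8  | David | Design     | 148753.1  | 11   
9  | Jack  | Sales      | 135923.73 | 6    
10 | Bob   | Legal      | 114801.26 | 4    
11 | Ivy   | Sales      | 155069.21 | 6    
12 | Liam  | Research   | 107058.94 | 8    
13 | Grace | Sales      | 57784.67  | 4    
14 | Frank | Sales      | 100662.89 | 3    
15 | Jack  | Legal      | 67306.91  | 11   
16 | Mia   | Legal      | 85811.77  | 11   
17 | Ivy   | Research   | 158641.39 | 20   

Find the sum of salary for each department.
SELECT department, SUM(salary) as result
FROM employees
GROUP BY department

Result:
  Design: 435218.37
  Legal: 413182.09
  Research: 335874.82
  Sales: 742584.20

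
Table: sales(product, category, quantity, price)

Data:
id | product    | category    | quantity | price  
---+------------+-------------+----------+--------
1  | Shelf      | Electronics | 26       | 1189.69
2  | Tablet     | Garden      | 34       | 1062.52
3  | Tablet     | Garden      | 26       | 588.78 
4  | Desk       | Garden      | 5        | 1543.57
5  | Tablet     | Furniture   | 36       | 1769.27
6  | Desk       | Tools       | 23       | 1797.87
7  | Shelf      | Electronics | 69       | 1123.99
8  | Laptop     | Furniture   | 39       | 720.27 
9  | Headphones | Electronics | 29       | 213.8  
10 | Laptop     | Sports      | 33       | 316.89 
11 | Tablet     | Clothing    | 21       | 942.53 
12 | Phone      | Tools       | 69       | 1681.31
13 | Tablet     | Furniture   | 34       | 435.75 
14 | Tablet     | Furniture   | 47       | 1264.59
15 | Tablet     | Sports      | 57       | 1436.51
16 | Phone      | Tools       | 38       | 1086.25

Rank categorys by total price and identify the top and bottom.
SELECT category, SUM(price)
FROM sales
GROUP BY category
ORDER BY SUM(price)

All groups:
  Clothing: 942.53
  Sports: 1753.40
  Electronics: 2527.48
  Garden: 3194.87
  Furniture: 4189.88
  Tools: 4565.43

Highest: Tools (4565.43)
Lowest: Clothing (942.53)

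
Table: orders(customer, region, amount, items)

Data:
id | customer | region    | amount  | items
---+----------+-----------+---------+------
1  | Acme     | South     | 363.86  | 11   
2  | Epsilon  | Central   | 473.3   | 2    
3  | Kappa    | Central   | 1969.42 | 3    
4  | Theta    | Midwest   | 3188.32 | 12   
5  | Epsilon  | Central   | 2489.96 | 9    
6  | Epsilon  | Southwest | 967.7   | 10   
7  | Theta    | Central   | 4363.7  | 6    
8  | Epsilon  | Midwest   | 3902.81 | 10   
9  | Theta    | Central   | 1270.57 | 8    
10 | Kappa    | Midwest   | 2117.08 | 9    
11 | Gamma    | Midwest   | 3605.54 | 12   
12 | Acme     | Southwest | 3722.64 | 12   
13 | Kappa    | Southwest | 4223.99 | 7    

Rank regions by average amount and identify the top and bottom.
SELECT region, AVG(amount)
FROM orders
GROUP BY region
ORDER BY AVG(amount)

All groups:
  South: 363.86
  Central: 2113.39
  Southwest: 2971.44
  Midwest: 3203.44

Highest: Midwest (3203.44)
Lowest: South (363.86)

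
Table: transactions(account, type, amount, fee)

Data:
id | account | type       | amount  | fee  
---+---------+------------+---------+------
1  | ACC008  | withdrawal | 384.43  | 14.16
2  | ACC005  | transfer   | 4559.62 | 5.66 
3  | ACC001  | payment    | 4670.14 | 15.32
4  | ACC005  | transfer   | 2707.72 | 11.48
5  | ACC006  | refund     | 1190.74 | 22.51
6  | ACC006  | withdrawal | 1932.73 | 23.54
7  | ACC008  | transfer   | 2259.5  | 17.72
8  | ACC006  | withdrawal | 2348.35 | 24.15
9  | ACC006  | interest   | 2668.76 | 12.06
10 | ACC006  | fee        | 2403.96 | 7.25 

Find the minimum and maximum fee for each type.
SELECT type, MIN(fee), MAX(fee)
FROM transactions
GROUP BY type

Result:
  fee: min=7.25, max=7.25
  interest: min=12.06, max=12.06
  payment: min=15.32, max=15.32
  refund: min=22.51, max=22.51
  transfer: min=5.66, max=17.72
  withdrawal: min=14.16, max=24.15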